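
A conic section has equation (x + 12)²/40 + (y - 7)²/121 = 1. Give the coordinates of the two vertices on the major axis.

Center (-12, 7). The larger denominator 121 sits under the y-term, so the major axis is vertical; a² = 121, b² = 40.
a = 11. Vertices at (h, k ± a).

(-12, -4) and (-12, 18)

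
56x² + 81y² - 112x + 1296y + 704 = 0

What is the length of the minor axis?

4√14

Group: 56(x² - 2x) + 81(y² + 16y) = -704
Completing the square gives 56(x - 1)² + 81(y + 8)² = -704 + 56 + 5184 = 4536.
Divide through by 4536 to get (x - 1)²/81 + (y + 8)²/56 = 1.
Ellipse, center (1, -8), major axis horizontal; a² = 81, b² = 56.
b² = 56 so b = 2√14; the minor axis has length 2b = 4√14.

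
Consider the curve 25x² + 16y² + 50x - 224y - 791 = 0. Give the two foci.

25(x² + 2x) + 16(y² - 14y) = 791
25(x + 1)² + 16(y - 7)² = 791 + 25 + 784 = 1600
Dividing both sides by 1600: (x + 1)²/64 + (y - 7)²/100 = 1
Ellipse, center (-1, 7), major axis vertical; a² = 100, b² = 64.
c² = a² - b² = 100 - 64 = 36, so c = 6.
Foci lie on the vertical axis through the center: (h, k ± c).

(-1, 1) and (-1, 13)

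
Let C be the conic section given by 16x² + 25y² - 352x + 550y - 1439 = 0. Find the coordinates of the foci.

(-1, -11) and (23, -11)

Group: 16(x² - 22x) + 25(y² + 22y) = 1439
Complete the square: 16(x - 11)² + 25(y + 11)² = 1439 + 1936 + 3025 = 6400
Divide by 6400: (x - 11)²/400 + (y + 11)²/256 = 1
Ellipse, center (11, -11), major axis horizontal; a² = 400, b² = 256.
c² = a² - b² = 400 - 256 = 144, so c = 12.
Foci lie on the horizontal axis through the center: (h ± c, k).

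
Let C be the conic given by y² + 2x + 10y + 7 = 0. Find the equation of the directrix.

Only y is squared. Complete the square in y: (y + 5)² = -2(x - 9).
Vertex (9, -5); 4p = -2 so p = -1/2. Opens left.
Directrix is the vertical line x = h − p = 9 − (-1/2) = 19/2.

x = 19/2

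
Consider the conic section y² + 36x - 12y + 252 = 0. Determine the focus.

Only y is squared. Complete the square in y: (y - 6)² = -36(x + 6).
Vertex (-6, 6); 4p = -36 so p = -9. Opens left.
Focus is p units from the vertex along the axis: (h + p, k).

(-15, 6)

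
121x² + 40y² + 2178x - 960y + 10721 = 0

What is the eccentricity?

e = 9/11

Group the x- and y-terms: 121(x² + 18x) + 40(y² - 24y) = -10721
121(x + 9)² + 40(y - 12)² = -10721 + 9801 + 5760 = 4840
Divide through by 4840 to get (x + 9)²/40 + (y - 12)²/121 = 1.
Ellipse, center (-9, 12), major axis vertical; a² = 121, b² = 40.
c² = a² - b² = 81, so c = 9.
e = c/a = 9/11.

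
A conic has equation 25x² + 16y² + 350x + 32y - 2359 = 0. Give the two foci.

(-7, -10) and (-7, 8)

Group: 25(x² + 14x) + 16(y² + 2y) = 2359
Completing the square gives 25(x + 7)² + 16(y + 1)² = 2359 + 1225 + 16 = 3600.
Divide through by 3600 to get (x + 7)²/144 + (y + 1)²/225 = 1.
Ellipse, center (-7, -1), major axis vertical; a² = 225, b² = 144.
c² = a² - b² = 225 - 144 = 81, so c = 9.
Foci lie on the vertical axis through the center: (h, k ± c).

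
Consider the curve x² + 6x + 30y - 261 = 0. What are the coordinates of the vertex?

(-3, 9)

Only x is squared. Complete the square in x: (x + 3)² = -30(y - 9).
Vertex (-3, 9); 4p = -30 so p = -15/2. Opens down.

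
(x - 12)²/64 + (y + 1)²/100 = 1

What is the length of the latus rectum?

64/5

Center (12, -1). The larger denominator 100 sits under the y-term, so the major axis is vertical; a² = 100, b² = 64.
Latus rectum length = 2b²/a = 2·64/10 = 64/5.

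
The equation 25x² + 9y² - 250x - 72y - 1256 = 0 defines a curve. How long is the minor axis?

Group: 25(x² - 10x) + 9(y² - 8y) = 1256
Complete the square in x and y: 25(x - 5)² + 9(y - 4)² = 1256 + 625 + 144 = 2025
Divide by 2025: (x - 5)²/81 + (y - 4)²/225 = 1
Ellipse, center (5, 4), major axis vertical; a² = 225, b² = 81.
b² = 81 so b = 9; the minor axis has length 2b = 18.

18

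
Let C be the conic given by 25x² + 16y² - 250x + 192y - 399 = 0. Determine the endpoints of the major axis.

Collect terms: 25(x² - 10x) + 16(y² + 12y) = 399
Complete the square: 25(x - 5)² + 16(y + 6)² = 399 + 625 + 576 = 1600
Dividing both sides by 1600: (x - 5)²/64 + (y + 6)²/100 = 1
Ellipse, center (5, -6), major axis vertical; a² = 100, b² = 64.
a = 10. Vertices at (h, k ± a).

(5, -16) and (5, 4)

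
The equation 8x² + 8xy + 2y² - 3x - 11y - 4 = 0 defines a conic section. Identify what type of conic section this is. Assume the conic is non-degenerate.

A = 8, B = 8, C = 2.
Discriminant B² − 4AC = 8² − 4·8·2 = 0.
B² − 4AC = 0 ⇒ parabola.

parabola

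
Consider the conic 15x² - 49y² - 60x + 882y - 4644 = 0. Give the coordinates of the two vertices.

(-5, 9) and (9, 9)

Collect terms: 15(x² - 4x) -49(y² - 18y) = 4644
Completing the square gives 15(x - 2)² -49(y - 9)² = 4644 + 60 - 3969 = 735.
Dividing both sides by 735: (x - 2)²/49 - (y - 9)²/15 = 1
Hyperbola, center (2, 9), transverse axis horizontal; a² = 49, b² = 15.
a = 7. Vertices at (h ± a, k).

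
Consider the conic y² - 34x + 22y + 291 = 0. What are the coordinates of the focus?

(27/2, -11)

Only y is squared. Complete the square in y: (y + 11)² = 34(x - 5).
Vertex (5, -11); 4p = 34 so p = 17/2. Opens right.
Focus is p units from the vertex along the axis: (h + p, k).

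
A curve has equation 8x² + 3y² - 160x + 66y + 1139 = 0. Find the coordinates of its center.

Collect terms: 8(x² - 20x) + 3(y² + 22y) = -1139
Complete the square in x and y: 8(x - 10)² + 3(y + 11)² = -1139 + 800 + 363 = 24
Dividing both sides by 24: (x - 10)²/3 + (y + 11)²/8 = 1
Ellipse with center (10, -11).

(10, -11)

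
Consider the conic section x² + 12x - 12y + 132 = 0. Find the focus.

(-6, 11)

Only x is squared. Complete the square in x: (x + 6)² = 12(y - 8).
Vertex (-6, 8); 4p = 12 so p = 3. Opens up.
Focus is p units from the vertex along the axis: (h, k + p).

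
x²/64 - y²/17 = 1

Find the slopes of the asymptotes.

Center (0, 0). The positive term is the x-term, so the transverse axis is horizontal; a² = 64, b² = 17.
For a horizontal hyperbola the asymptotes have slope ±b/a.
Here that is ±√17/8.

√17/8 and -√17/8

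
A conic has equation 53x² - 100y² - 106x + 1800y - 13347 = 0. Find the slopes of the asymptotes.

Group: 53(x² - 2x) -100(y² - 18y) = 13347
53(x - 1)² -100(y - 9)² = 13347 + 53 - 8100 = 5300
Dividing both sides by 5300: (x - 1)²/100 - (y - 9)²/53 = 1
Hyperbola, center (1, 9), transverse axis horizontal; a² = 100, b² = 53.
For a horizontal hyperbola the asymptotes have slope ±b/a.
Here that is ±√53/10.

√53/10 and -√53/10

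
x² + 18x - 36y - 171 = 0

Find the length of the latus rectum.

36

Only x is squared. Complete the square in x: (x + 9)² = 36(y + 7).
Vertex (-9, -7); 4p = 36 so p = 9. Opens up.
Latus rectum length = |4p| = 36.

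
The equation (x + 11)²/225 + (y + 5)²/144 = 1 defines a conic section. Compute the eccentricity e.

Center (-11, -5). The larger denominator 225 sits under the x-term, so the major axis is horizontal; a² = 225, b² = 144.
c² = a² - b² = 81, so c = 9.
e = c/a = 9/15 = 3/5.

e = 3/5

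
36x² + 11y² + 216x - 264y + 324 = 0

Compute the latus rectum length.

Group the x- and y-terms: 36(x² + 6x) + 11(y² - 24y) = -324
Completing the square gives 36(x + 3)² + 11(y - 12)² = -324 + 324 + 1584 = 1584.
Divide through by 1584 to get (x + 3)²/44 + (y - 12)²/144 = 1.
Ellipse, center (-3, 12), major axis vertical; a² = 144, b² = 44.
Latus rectum length = 2b²/a = 2·44/12 = 22/3.

22/3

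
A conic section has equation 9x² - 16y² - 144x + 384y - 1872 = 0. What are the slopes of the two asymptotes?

Group the x- and y-terms: 9(x² - 16x) -16(y² - 24y) = 1872
Completing the square gives 9(x - 8)² -16(y - 12)² = 1872 + 576 - 2304 = 144.
Dividing both sides by 144: (x - 8)²/16 - (y - 12)²/9 = 1
Hyperbola, center (8, 12), transverse axis horizontal; a² = 16, b² = 9.
For a horizontal hyperbola the asymptotes have slope ±b/a.
Here that is ±3/4.

3/4 and -3/4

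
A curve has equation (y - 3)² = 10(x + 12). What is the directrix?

x = -29/2

Vertex (-12, 3); 4p = 10 so p = 5/2. Opens right.
Directrix is the vertical line x = h − p = -12 − (5/2) = -29/2.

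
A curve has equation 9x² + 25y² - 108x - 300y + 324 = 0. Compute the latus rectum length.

Group the x- and y-terms: 9(x² - 12x) + 25(y² - 12y) = -324
9(x - 6)² + 25(y - 6)² = -324 + 324 + 900 = 900
Divide by 900: (x - 6)²/100 + (y - 6)²/36 = 1
Ellipse, center (6, 6), major axis horizontal; a² = 100, b² = 36.
Latus rectum length = 2b²/a = 2·36/10 = 36/5.

36/5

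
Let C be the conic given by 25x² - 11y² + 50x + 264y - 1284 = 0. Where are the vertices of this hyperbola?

(-1, 7) and (-1, 17)

25(x² + 2x) -11(y² - 24y) = 1284
Complete the square in x and y: 25(x + 1)² -11(y - 12)² = 1284 + 25 - 1584 = -275
Divide by -275: (y - 12)²/25 - (x + 1)²/11 = 1
Hyperbola, center (-1, 12), transverse axis vertical; a² = 25, b² = 11.
a = 5. Vertices at (h, k ± a).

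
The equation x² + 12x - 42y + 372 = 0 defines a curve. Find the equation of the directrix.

Only x is squared. Complete the square in x: (x + 6)² = 42(y - 8).
Vertex (-6, 8); 4p = 42 so p = 21/2. Opens up.
Directrix is the horizontal line y = k − p = 8 − (21/2) = -5/2.

y = -5/2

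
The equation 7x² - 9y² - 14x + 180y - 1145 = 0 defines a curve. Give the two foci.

7(x² - 2x) -9(y² - 20y) = 1145
7(x - 1)² -9(y - 10)² = 1145 + 7 - 900 = 252
Dividing both sides by 252: (x - 1)²/36 - (y - 10)²/28 = 1
Hyperbola, center (1, 10), transverse axis horizontal; a² = 36, b² = 28.
c² = a² + b² = 36 + 28 = 64, so c = 8.
Foci lie on the horizontal axis through the center: (h ± c, k).

(-7, 10) and (9, 10)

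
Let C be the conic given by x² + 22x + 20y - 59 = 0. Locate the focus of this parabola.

(-11, 4)

Only x is squared. Complete the square in x: (x + 11)² = -20(y - 9).
Vertex (-11, 9); 4p = -20 so p = -5. Opens down.
Focus is p units from the vertex along the axis: (h, k + p).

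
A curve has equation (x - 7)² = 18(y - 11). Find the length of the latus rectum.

Vertex (7, 11); 4p = 18 so p = 9/2. Opens up.
Latus rectum length = |4p| = 18.

18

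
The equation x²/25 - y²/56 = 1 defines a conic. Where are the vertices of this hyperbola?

Center (0, 0). The positive term is the x-term, so the transverse axis is horizontal; a² = 25, b² = 56.
a = 5. Vertices at (h ± a, k).

(-5, 0) and (5, 0)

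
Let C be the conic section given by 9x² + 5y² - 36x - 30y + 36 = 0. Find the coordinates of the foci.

Group: 9(x² - 4x) + 5(y² - 6y) = -36
9(x - 2)² + 5(y - 3)² = -36 + 36 + 45 = 45
Dividing both sides by 45: (x - 2)²/5 + (y - 3)²/9 = 1
Ellipse, center (2, 3), major axis vertical; a² = 9, b² = 5.
c² = a² - b² = 9 - 5 = 4, so c = 2.
Foci lie on the vertical axis through the center: (h, k ± c).

(2, 1) and (2, 5)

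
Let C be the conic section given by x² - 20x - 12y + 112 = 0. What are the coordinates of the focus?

Only x is squared. Complete the square in x: (x - 10)² = 12(y - 1).
Vertex (10, 1); 4p = 12 so p = 3. Opens up.
Focus is p units from the vertex along the axis: (h, k + p).

(10, 4)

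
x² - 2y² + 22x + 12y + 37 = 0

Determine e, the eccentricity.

Rearranging, (x² + 22x) -2(y² - 6y) = -37.
Completing the square gives (x + 11)² -2(y - 3)² = -37 + 121 - 18 = 66.
Dividing both sides by 66: (x + 11)²/66 - (y - 3)²/33 = 1
Hyperbola, center (-11, 3), transverse axis horizontal; a² = 66, b² = 33.
c² = a² + b² = 99, so c = 3√11.
e = c/a = 3√11/√66 = √6/2.

e = √6/2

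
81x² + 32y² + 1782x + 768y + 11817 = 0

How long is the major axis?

Group: 81(x² + 22x) + 32(y² + 24y) = -11817
81(x + 11)² + 32(y + 12)² = -11817 + 9801 + 4608 = 2592
Divide by 2592: (x + 11)²/32 + (y + 12)²/81 = 1
Ellipse, center (-11, -12), major axis vertical; a² = 81, b² = 32.
a² = 81 so a = 9; the major axis has length 2a = 18.

18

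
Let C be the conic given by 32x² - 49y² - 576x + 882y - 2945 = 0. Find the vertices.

(2, 9) and (16, 9)

Group: 32(x² - 18x) -49(y² - 18y) = 2945
Complete the square: 32(x - 9)² -49(y - 9)² = 2945 + 2592 - 3969 = 1568
Divide by 1568: (x - 9)²/49 - (y - 9)²/32 = 1
Hyperbola, center (9, 9), transverse axis horizontal; a² = 49, b² = 32.
a = 7. Vertices at (h ± a, k).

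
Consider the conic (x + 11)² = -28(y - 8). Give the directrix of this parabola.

Vertex (-11, 8); 4p = -28 so p = -7. Opens down.
Directrix is the horizontal line y = k − p = 8 − (-7) = 15.

y = 15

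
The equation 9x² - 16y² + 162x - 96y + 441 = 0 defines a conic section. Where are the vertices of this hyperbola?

(-13, -3) and (-5, -3)

9(x² + 18x) -16(y² + 6y) = -441
Completing the square gives 9(x + 9)² -16(y + 3)² = -441 + 729 - 144 = 144.
Divide by 144: (x + 9)²/16 - (y + 3)²/9 = 1
Hyperbola, center (-9, -3), transverse axis horizontal; a² = 16, b² = 9.
a = 4. Vertices at (h ± a, k).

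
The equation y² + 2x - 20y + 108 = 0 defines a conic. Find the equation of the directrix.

Only y is squared. Complete the square in y: (y - 10)² = -2(x + 4).
Vertex (-4, 10); 4p = -2 so p = -1/2. Opens left.
Directrix is the vertical line x = h − p = -4 − (-1/2) = -7/2.

x = -7/2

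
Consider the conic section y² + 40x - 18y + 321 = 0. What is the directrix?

x = 4

Only y is squared. Complete the square in y: (y - 9)² = -40(x + 6).
Vertex (-6, 9); 4p = -40 so p = -10. Opens left.
Directrix is the vertical line x = h − p = -6 − (-10) = 4.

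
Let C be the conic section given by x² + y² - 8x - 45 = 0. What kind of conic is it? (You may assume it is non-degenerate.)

No xy term. Coefficients of x² and y² are A = 1, C = 1.
A = C (same sign) ⇒ circle.

circle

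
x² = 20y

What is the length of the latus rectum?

Vertex (0, 0); 4p = 20 so p = 5. Opens up.
Latus rectum length = |4p| = 20.

20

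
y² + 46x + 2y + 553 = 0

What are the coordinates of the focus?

Only y is squared. Complete the square in y: (y + 1)² = -46(x + 12).
Vertex (-12, -1); 4p = -46 so p = -23/2. Opens left.
Focus is p units from the vertex along the axis: (h + p, k).

(-47/2, -1)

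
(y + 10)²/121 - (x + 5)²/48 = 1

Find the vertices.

Center (-5, -10). The positive term is the y-term, so the transverse axis is vertical; a² = 121, b² = 48.
a = 11. Vertices at (h, k ± a).

(-5, -21) and (-5, 1)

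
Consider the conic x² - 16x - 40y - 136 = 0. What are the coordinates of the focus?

Only x is squared. Complete the square in x: (x - 8)² = 40(y + 5).
Vertex (8, -5); 4p = 40 so p = 10. Opens up.
Focus is p units from the vertex along the axis: (h, k + p).

(8, 5)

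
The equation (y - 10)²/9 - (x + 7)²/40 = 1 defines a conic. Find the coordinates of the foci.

Center (-7, 10). The positive term is the y-term, so the transverse axis is vertical; a² = 9, b² = 40.
c² = a² + b² = 9 + 40 = 49, so c = 7.
Foci lie on the vertical axis through the center: (h, k ± c).

(-7, 3) and (-7, 17)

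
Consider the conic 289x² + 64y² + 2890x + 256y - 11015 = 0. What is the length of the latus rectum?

289(x² + 10x) + 64(y² + 4y) = 11015
Complete the square: 289(x + 5)² + 64(y + 2)² = 11015 + 7225 + 256 = 18496
Divide by 18496: (x + 5)²/64 + (y + 2)²/289 = 1
Ellipse, center (-5, -2), major axis vertical; a² = 289, b² = 64.
Latus rectum length = 2b²/a = 2·64/17 = 128/17.

128/17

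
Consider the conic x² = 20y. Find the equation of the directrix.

y = -5

Vertex (0, 0); 4p = 20 so p = 5. Opens up.
Directrix is the horizontal line y = k − p = 0 − (5) = -5.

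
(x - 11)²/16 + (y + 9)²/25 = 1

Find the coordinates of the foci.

(11, -12) and (11, -6)

Center (11, -9). The larger denominator 25 sits under the y-term, so the major axis is vertical; a² = 25, b² = 16.
c² = a² - b² = 25 - 16 = 9, so c = 3.
Foci lie on the vertical axis through the center: (h, k ± c).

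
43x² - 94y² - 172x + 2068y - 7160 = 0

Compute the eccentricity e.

e = √5891/43

Collect terms: 43(x² - 4x) -94(y² - 22y) = 7160
Completing the square gives 43(x - 2)² -94(y - 11)² = 7160 + 172 - 11374 = -4042.
Dividing both sides by -4042: (y - 11)²/43 - (x - 2)²/94 = 1
Hyperbola, center (2, 11), transverse axis vertical; a² = 43, b² = 94.
c² = a² + b² = 137, so c = √137.
e = c/a = √137/√43 = √5891/43.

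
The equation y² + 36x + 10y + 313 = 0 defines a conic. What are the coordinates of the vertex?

Only y is squared. Complete the square in y: (y + 5)² = -36(x + 8).
Vertex (-8, -5); 4p = -36 so p = -9. Opens left.

(-8, -5)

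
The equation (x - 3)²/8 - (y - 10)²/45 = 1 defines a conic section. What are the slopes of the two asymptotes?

Center (3, 10). The positive term is the x-term, so the transverse axis is horizontal; a² = 8, b² = 45.
For a horizontal hyperbola the asymptotes have slope ±b/a.
Here that is ±3√5/2√2 = ±3√10/4.

3√10/4 and -3√10/4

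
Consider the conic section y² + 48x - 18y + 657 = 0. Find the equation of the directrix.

Only y is squared. Complete the square in y: (y - 9)² = -48(x + 12).
Vertex (-12, 9); 4p = -48 so p = -12. Opens left.
Directrix is the vertical line x = h − p = -12 − (-12) = 0.

x = 0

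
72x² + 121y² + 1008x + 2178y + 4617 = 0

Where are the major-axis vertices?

(-18, -9) and (4, -9)

Group: 72(x² + 14x) + 121(y² + 18y) = -4617
Completing the square gives 72(x + 7)² + 121(y + 9)² = -4617 + 3528 + 9801 = 8712.
Dividing both sides by 8712: (x + 7)²/121 + (y + 9)²/72 = 1
Ellipse, center (-7, -9), major axis horizontal; a² = 121, b² = 72.
a = 11. Vertices at (h ± a, k).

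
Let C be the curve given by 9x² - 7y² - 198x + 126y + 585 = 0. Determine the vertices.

Group the x- and y-terms: 9(x² - 22x) -7(y² - 18y) = -585
Completing the square gives 9(x - 11)² -7(y - 9)² = -585 + 1089 - 567 = -63.
Divide through by -63 to get (y - 9)²/9 - (x - 11)²/7 = 1.
Hyperbola, center (11, 9), transverse axis vertical; a² = 9, b² = 7.
a = 3. Vertices at (h, k ± a).

(11, 6) and (11, 12)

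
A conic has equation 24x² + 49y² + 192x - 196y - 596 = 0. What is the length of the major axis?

Rearranging, 24(x² + 8x) + 49(y² - 4y) = 596.
Complete the square in x and y: 24(x + 4)² + 49(y - 2)² = 596 + 384 + 196 = 1176
Divide through by 1176 to get (x + 4)²/49 + (y - 2)²/24 = 1.
Ellipse, center (-4, 2), major axis horizontal; a² = 49, b² = 24.
a² = 49 so a = 7; the major axis has length 2a = 14.

14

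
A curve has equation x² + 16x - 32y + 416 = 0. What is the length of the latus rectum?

32

Only x is squared. Complete the square in x: (x + 8)² = 32(y - 11).
Vertex (-8, 11); 4p = 32 so p = 8. Opens up.
Latus rectum length = |4p| = 32.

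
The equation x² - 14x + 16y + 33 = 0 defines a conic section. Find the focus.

(7, -3)

Only x is squared. Complete the square in x: (x - 7)² = -16(y - 1).
Vertex (7, 1); 4p = -16 so p = -4. Opens down.
Focus is p units from the vertex along the axis: (h, k + p).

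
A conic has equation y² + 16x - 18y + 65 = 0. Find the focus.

Only y is squared. Complete the square in y: (y - 9)² = -16(x - 1).
Vertex (1, 9); 4p = -16 so p = -4. Opens left.
Focus is p units from the vertex along the axis: (h + p, k).

(-3, 9)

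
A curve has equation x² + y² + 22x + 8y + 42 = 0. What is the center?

(-11, -4)

Collect terms: (x² + 22x) + (y² + 8y) = -42
Complete the square: (x + 11)² + (y + 4)² = -42 + 121 + 16 = 95
So (x + 11)² + (y + 4)² = 95.
Circle centered at (-11, -4) with r² = 95.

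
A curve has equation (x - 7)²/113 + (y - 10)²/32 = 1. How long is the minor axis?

Center (7, 10). The larger denominator 113 sits under the x-term, so the major axis is horizontal; a² = 113, b² = 32.
b² = 32 so b = 4√2; the minor axis has length 2b = 8√2.

8√2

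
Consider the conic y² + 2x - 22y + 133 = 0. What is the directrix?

Only y is squared. Complete the square in y: (y - 11)² = -2(x + 6).
Vertex (-6, 11); 4p = -2 so p = -1/2. Opens left.
Directrix is the vertical line x = h − p = -6 − (-1/2) = -11/2.

x = -11/2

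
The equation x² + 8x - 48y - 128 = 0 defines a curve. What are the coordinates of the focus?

Only x is squared. Complete the square in x: (x + 4)² = 48(y + 3).
Vertex (-4, -3); 4p = 48 so p = 12. Opens up.
Focus is p units from the vertex along the axis: (h, k + p).

(-4, 9)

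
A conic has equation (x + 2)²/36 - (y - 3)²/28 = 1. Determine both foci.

Center (-2, 3). The positive term is the x-term, so the transverse axis is horizontal; a² = 36, b² = 28.
c² = a² + b² = 36 + 28 = 64, so c = 8.
Foci lie on the horizontal axis through the center: (h ± c, k).

(-10, 3) and (6, 3)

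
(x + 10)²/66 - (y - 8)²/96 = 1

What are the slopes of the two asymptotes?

Center (-10, 8). The positive term is the x-term, so the transverse axis is horizontal; a² = 66, b² = 96.
For a horizontal hyperbola the asymptotes have slope ±b/a.
Here that is ±4√6/√66 = ±4√11/11.

4√11/11 and -4√11/11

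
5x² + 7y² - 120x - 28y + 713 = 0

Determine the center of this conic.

Group the x- and y-terms: 5(x² - 24x) + 7(y² - 4y) = -713
5(x - 12)² + 7(y - 2)² = -713 + 720 + 28 = 35
Dividing both sides by 35: (x - 12)²/7 + (y - 2)²/5 = 1
Ellipse with center (12, 2).

(12, 2)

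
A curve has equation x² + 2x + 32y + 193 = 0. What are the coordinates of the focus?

Only x is squared. Complete the square in x: (x + 1)² = -32(y + 6).
Vertex (-1, -6); 4p = -32 so p = -8. Opens down.
Focus is p units from the vertex along the axis: (h, k + p).

(-1, -14)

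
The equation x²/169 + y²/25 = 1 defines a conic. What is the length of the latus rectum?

Center (0, 0). The larger denominator 169 sits under the x-term, so the major axis is horizontal; a² = 169, b² = 25.
Latus rectum length = 2b²/a = 2·25/13 = 50/13.

50/13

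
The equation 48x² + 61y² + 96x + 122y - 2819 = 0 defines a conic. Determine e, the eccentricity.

e = √793/61

Group: 48(x² + 2x) + 61(y² + 2y) = 2819
48(x + 1)² + 61(y + 1)² = 2819 + 48 + 61 = 2928
Divide by 2928: (x + 1)²/61 + (y + 1)²/48 = 1
Ellipse, center (-1, -1), major axis horizontal; a² = 61, b² = 48.
c² = a² - b² = 13, so c = √13.
e = c/a = √13/√61 = √793/61.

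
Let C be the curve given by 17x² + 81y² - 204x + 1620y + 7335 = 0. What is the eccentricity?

Collect terms: 17(x² - 12x) + 81(y² + 20y) = -7335
Completing the square gives 17(x - 6)² + 81(y + 10)² = -7335 + 612 + 8100 = 1377.
Dividing both sides by 1377: (x - 6)²/81 + (y + 10)²/17 = 1
Ellipse, center (6, -10), major axis horizontal; a² = 81, b² = 17.
c² = a² - b² = 64, so c = 8.
e = c/a = 8/9.

e = 8/9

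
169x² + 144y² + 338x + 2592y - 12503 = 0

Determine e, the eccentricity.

e = 5/13

Rearranging, 169(x² + 2x) + 144(y² + 18y) = 12503.
Completing the square gives 169(x + 1)² + 144(y + 9)² = 12503 + 169 + 11664 = 24336.
Divide through by 24336 to get (x + 1)²/144 + (y + 9)²/169 = 1.
Ellipse, center (-1, -9), major axis vertical; a² = 169, b² = 144.
c² = a² - b² = 25, so c = 5.
e = c/a = 5/13.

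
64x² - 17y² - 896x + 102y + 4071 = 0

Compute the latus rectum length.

Rearranging, 64(x² - 14x) -17(y² - 6y) = -4071.
Complete the square in x and y: 64(x - 7)² -17(y - 3)² = -4071 + 3136 - 153 = -1088
Divide by -1088: (y - 3)²/64 - (x - 7)²/17 = 1
Hyperbola, center (7, 3), transverse axis vertical; a² = 64, b² = 17.
Latus rectum length = 2b²/a = 2·17/8 = 17/4.

17/4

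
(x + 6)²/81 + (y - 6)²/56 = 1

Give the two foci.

Center (-6, 6). The larger denominator 81 sits under the x-term, so the major axis is horizontal; a² = 81, b² = 56.
c² = a² - b² = 81 - 56 = 25, so c = 5.
Foci lie on the horizontal axis through the center: (h ± c, k).

(-11, 6) and (-1, 6)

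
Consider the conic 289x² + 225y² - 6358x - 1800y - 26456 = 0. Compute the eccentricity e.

e = 8/17

Group the x- and y-terms: 289(x² - 22x) + 225(y² - 8y) = 26456
289(x - 11)² + 225(y - 4)² = 26456 + 34969 + 3600 = 65025
Divide by 65025: (x - 11)²/225 + (y - 4)²/289 = 1
Ellipse, center (11, 4), major axis vertical; a² = 289, b² = 225.
c² = a² - b² = 64, so c = 8.
e = c/a = 8/17.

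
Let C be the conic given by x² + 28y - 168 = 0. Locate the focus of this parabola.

Only x is squared. Complete the square in x: x² = -28(y - 6).
Vertex (0, 6); 4p = -28 so p = -7. Opens down.
Focus is p units from the vertex along the axis: (h, k + p).

(0, -1)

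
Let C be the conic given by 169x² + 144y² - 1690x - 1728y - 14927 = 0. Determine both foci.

(5, 1) and (5, 11)

Group: 169(x² - 10x) + 144(y² - 12y) = 14927
Complete the square in x and y: 169(x - 5)² + 144(y - 6)² = 14927 + 4225 + 5184 = 24336
Dividing both sides by 24336: (x - 5)²/144 + (y - 6)²/169 = 1
Ellipse, center (5, 6), major axis vertical; a² = 169, b² = 144.
c² = a² - b² = 169 - 144 = 25, so c = 5.
Foci lie on the vertical axis through the center: (h, k ± c).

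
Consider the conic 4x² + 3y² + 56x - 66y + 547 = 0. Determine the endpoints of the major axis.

(-7, 9) and (-7, 13)

Group the x- and y-terms: 4(x² + 14x) + 3(y² - 22y) = -547
Complete the square in x and y: 4(x + 7)² + 3(y - 11)² = -547 + 196 + 363 = 12
Divide by 12: (x + 7)²/3 + (y - 11)²/4 = 1
Ellipse, center (-7, 11), major axis vertical; a² = 4, b² = 3.
a = 2. Vertices at (h, k ± a).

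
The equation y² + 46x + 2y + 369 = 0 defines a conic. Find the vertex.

Only y is squared. Complete the square in y: (y + 1)² = -46(x + 8).
Vertex (-8, -1); 4p = -46 so p = -23/2. Opens left.

(-8, -1)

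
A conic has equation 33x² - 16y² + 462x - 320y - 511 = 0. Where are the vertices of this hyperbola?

Rearranging, 33(x² + 14x) -16(y² + 20y) = 511.
33(x + 7)² -16(y + 10)² = 511 + 1617 - 1600 = 528
Divide by 528: (x + 7)²/16 - (y + 10)²/33 = 1
Hyperbola, center (-7, -10), transverse axis horizontal; a² = 16, b² = 33.
a = 4. Vertices at (h ± a, k).

(-11, -10) and (-3, -10)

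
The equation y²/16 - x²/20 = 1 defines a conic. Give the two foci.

(0, -6) and (0, 6)

Center (0, 0). The positive term is the y-term, so the transverse axis is vertical; a² = 16, b² = 20.
c² = a² + b² = 16 + 20 = 36, so c = 6.
Foci lie on the vertical axis through the center: (h, k ± c).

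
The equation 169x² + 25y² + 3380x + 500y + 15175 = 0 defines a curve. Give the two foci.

Collect terms: 169(x² + 20x) + 25(y² + 20y) = -15175
Complete the square: 169(x + 10)² + 25(y + 10)² = -15175 + 16900 + 2500 = 4225
Dividing both sides by 4225: (x + 10)²/25 + (y + 10)²/169 = 1
Ellipse, center (-10, -10), major axis vertical; a² = 169, b² = 25.
c² = a² - b² = 169 - 25 = 144, so c = 12.
Foci lie on the vertical axis through the center: (h, k ± c).

(-10, -22) and (-10, 2)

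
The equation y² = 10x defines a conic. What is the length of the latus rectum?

Vertex (0, 0); 4p = 10 so p = 5/2. Opens right.
Latus rectum length = |4p| = 10.

10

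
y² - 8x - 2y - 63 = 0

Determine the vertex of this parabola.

(-8, 1)

Only y is squared. Complete the square in y: (y - 1)² = 8(x + 8).
Vertex (-8, 1); 4p = 8 so p = 2. Opens right.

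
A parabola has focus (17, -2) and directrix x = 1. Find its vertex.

The vertex is the midpoint between the focus and the directrix along the axis of symmetry.
Axis is horizontal (directrix is vertical). Vertex x-coordinate = (17 + 1)/2 = 9; y-coordinate = -2.

(9, -2)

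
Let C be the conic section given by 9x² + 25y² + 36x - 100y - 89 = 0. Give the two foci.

Group the x- and y-terms: 9(x² + 4x) + 25(y² - 4y) = 89
Complete the square: 9(x + 2)² + 25(y - 2)² = 89 + 36 + 100 = 225
Divide through by 225 to get (x + 2)²/25 + (y - 2)²/9 = 1.
Ellipse, center (-2, 2), major axis horizontal; a² = 25, b² = 9.
c² = a² - b² = 25 - 9 = 16, so c = 4.
Foci lie on the horizontal axis through the center: (h ± c, k).

(-6, 2) and (2, 2)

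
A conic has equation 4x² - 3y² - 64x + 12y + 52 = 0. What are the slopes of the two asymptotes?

2√3/3 and -2√3/3

4(x² - 16x) -3(y² - 4y) = -52
4(x - 8)² -3(y - 2)² = -52 + 256 - 12 = 192
Divide through by 192 to get (x - 8)²/48 - (y - 2)²/64 = 1.
Hyperbola, center (8, 2), transverse axis horizontal; a² = 48, b² = 64.
For a horizontal hyperbola the asymptotes have slope ±b/a.
Here that is ±8/4√3 = ±2√3/3.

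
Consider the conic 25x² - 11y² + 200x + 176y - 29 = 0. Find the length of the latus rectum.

25(x² + 8x) -11(y² - 16y) = 29
Completing the square gives 25(x + 4)² -11(y - 8)² = 29 + 400 - 704 = -275.
Dividing both sides by -275: (y - 8)²/25 - (x + 4)²/11 = 1
Hyperbola, center (-4, 8), transverse axis vertical; a² = 25, b² = 11.
Latus rectum length = 2b²/a = 2·11/5 = 22/5.

22/5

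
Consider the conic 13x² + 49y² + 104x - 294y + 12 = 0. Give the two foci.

13(x² + 8x) + 49(y² - 6y) = -12
Complete the square: 13(x + 4)² + 49(y - 3)² = -12 + 208 + 441 = 637
Divide by 637: (x + 4)²/49 + (y - 3)²/13 = 1
Ellipse, center (-4, 3), major axis horizontal; a² = 49, b² = 13.
c² = a² - b² = 49 - 13 = 36, so c = 6.
Foci lie on the horizontal axis through the center: (h ± c, k).

(-10, 3) and (2, 3)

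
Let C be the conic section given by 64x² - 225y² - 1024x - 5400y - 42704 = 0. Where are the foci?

(-9, -12) and (25, -12)

Group: 64(x² - 16x) -225(y² + 24y) = 42704
64(x - 8)² -225(y + 12)² = 42704 + 4096 - 32400 = 14400
Dividing both sides by 14400: (x - 8)²/225 - (y + 12)²/64 = 1
Hyperbola, center (8, -12), transverse axis horizontal; a² = 225, b² = 64.
c² = a² + b² = 225 + 64 = 289, so c = 17.
Foci lie on the horizontal axis through the center: (h ± c, k).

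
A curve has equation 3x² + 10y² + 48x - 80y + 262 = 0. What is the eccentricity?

Collect terms: 3(x² + 16x) + 10(y² - 8y) = -262
Complete the square in x and y: 3(x + 8)² + 10(y - 4)² = -262 + 192 + 160 = 90
Divide by 90: (x + 8)²/30 + (y - 4)²/9 = 1
Ellipse, center (-8, 4), major axis horizontal; a² = 30, b² = 9.
c² = a² - b² = 21, so c = √21.
e = c/a = √21/√30 = √70/10.

e = √70/10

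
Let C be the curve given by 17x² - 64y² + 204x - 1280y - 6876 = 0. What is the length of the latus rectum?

17/4

17(x² + 12x) -64(y² + 20y) = 6876
Complete the square in x and y: 17(x + 6)² -64(y + 10)² = 6876 + 612 - 6400 = 1088
Dividing both sides by 1088: (x + 6)²/64 - (y + 10)²/17 = 1
Hyperbola, center (-6, -10), transverse axis horizontal; a² = 64, b² = 17.
Latus rectum length = 2b²/a = 2·17/8 = 17/4.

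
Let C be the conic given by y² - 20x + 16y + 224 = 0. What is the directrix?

x = 3

Only y is squared. Complete the square in y: (y + 8)² = 20(x - 8).
Vertex (8, -8); 4p = 20 so p = 5. Opens right.
Directrix is the vertical line x = h − p = 8 − (5) = 3.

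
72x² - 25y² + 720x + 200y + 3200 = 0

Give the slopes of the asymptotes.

Collect terms: 72(x² + 10x) -25(y² - 8y) = -3200
Completing the square gives 72(x + 5)² -25(y - 4)² = -3200 + 1800 - 400 = -1800.
Divide by -1800: (y - 4)²/72 - (x + 5)²/25 = 1
Hyperbola, center (-5, 4), transverse axis vertical; a² = 72, b² = 25.
For a vertical hyperbola the asymptotes have slope ±a/b.
Here that is ±6√2/5.

6√2/5 and -6√2/5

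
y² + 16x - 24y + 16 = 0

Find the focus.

(4, 12)

Only y is squared. Complete the square in y: (y - 12)² = -16(x - 8).
Vertex (8, 12); 4p = -16 so p = -4. Opens left.
Focus is p units from the vertex along the axis: (h + p, k).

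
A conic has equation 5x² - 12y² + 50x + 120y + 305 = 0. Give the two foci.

Collect terms: 5(x² + 10x) -12(y² - 10y) = -305
Complete the square in x and y: 5(x + 5)² -12(y - 5)² = -305 + 125 - 300 = -480
Divide by -480: (y - 5)²/40 - (x + 5)²/96 = 1
Hyperbola, center (-5, 5), transverse axis vertical; a² = 40, b² = 96.
c² = a² + b² = 40 + 96 = 136, so c = 2√34.
Foci lie on the vertical axis through the center: (h, k ± c).

(-5, 5 - 2√34) and (-5, 5 + 2√34)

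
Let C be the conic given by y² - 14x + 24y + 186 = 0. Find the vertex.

Only y is squared. Complete the square in y: (y + 12)² = 14(x - 3).
Vertex (3, -12); 4p = 14 so p = 7/2. Opens right.

(3, -12)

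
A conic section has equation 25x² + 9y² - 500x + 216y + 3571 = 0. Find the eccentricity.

Collect terms: 25(x² - 20x) + 9(y² + 24y) = -3571
25(x - 10)² + 9(y + 12)² = -3571 + 2500 + 1296 = 225
Divide through by 225 to get (x - 10)²/9 + (y + 12)²/25 = 1.
Ellipse, center (10, -12), major axis vertical; a² = 25, b² = 9.
c² = a² - b² = 16, so c = 4.
e = c/a = 4/5.

e = 4/5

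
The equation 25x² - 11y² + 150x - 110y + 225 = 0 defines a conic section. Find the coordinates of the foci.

(-3, -11) and (-3, 1)

Collect terms: 25(x² + 6x) -11(y² + 10y) = -225
Completing the square gives 25(x + 3)² -11(y + 5)² = -225 + 225 - 275 = -275.
Dividing both sides by -275: (y + 5)²/25 - (x + 3)²/11 = 1
Hyperbola, center (-3, -5), transverse axis vertical; a² = 25, b² = 11.
c² = a² + b² = 25 + 11 = 36, so c = 6.
Foci lie on the vertical axis through the center: (h, k ± c).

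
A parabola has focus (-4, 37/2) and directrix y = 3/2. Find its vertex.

The vertex is the midpoint between the focus and the directrix along the axis of symmetry.
Axis is vertical (directrix is horizontal). Vertex y-coordinate = (37/2 + 3/2)/2 = 10; x-coordinate = -4.

(-4, 10)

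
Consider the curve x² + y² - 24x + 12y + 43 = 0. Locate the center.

(12, -6)

Group the x- and y-terms: (x² - 24x) + (y² + 12y) = -43
Complete the square: (x - 12)² + (y + 6)² = -43 + 144 + 36 = 137
So (x - 12)² + (y + 6)² = 137.
Circle centered at (12, -6) with r² = 137.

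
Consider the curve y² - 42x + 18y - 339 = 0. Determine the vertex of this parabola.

Only y is squared. Complete the square in y: (y + 9)² = 42(x + 10).
Vertex (-10, -9); 4p = 42 so p = 21/2. Opens right.

(-10, -9)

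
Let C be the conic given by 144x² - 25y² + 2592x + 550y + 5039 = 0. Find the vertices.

(-14, 11) and (-4, 11)

Group: 144(x² + 18x) -25(y² - 22y) = -5039
Complete the square in x and y: 144(x + 9)² -25(y - 11)² = -5039 + 11664 - 3025 = 3600
Divide by 3600: (x + 9)²/25 - (y - 11)²/144 = 1
Hyperbola, center (-9, 11), transverse axis horizontal; a² = 25, b² = 144.
a = 5. Vertices at (h ± a, k).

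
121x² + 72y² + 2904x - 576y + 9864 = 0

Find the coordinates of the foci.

(-12, -3) and (-12, 11)

Collect terms: 121(x² + 24x) + 72(y² - 8y) = -9864
Complete the square: 121(x + 12)² + 72(y - 4)² = -9864 + 17424 + 1152 = 8712
Divide by 8712: (x + 12)²/72 + (y - 4)²/121 = 1
Ellipse, center (-12, 4), major axis vertical; a² = 121, b² = 72.
c² = a² - b² = 121 - 72 = 49, so c = 7.
Foci lie on the vertical axis through the center: (h, k ± c).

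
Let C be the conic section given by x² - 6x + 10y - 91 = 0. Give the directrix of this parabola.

Only x is squared. Complete the square in x: (x - 3)² = -10(y - 10).
Vertex (3, 10); 4p = -10 so p = -5/2. Opens down.
Directrix is the horizontal line y = k − p = 10 − (-5/2) = 25/2.

y = 25/2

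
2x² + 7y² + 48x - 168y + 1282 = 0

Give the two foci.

Collect terms: 2(x² + 24x) + 7(y² - 24y) = -1282
Completing the square gives 2(x + 12)² + 7(y - 12)² = -1282 + 288 + 1008 = 14.
Divide by 14: (x + 12)²/7 + (y - 12)²/2 = 1
Ellipse, center (-12, 12), major axis horizontal; a² = 7, b² = 2.
c² = a² - b² = 7 - 2 = 5, so c = √5.
Foci lie on the horizontal axis through the center: (h ± c, k).

(-12 - √5, 12) and (-12 + √5, 12)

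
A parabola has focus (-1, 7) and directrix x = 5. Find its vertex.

The vertex is the midpoint between the focus and the directrix along the axis of symmetry.
Axis is horizontal (directrix is vertical). Vertex x-coordinate = (-1 + 5)/2 = 2; y-coordinate = 7.

(2, 7)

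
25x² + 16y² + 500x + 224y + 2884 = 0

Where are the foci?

(-10, -10) and (-10, -4)

Group: 25(x² + 20x) + 16(y² + 14y) = -2884
Complete the square in x and y: 25(x + 10)² + 16(y + 7)² = -2884 + 2500 + 784 = 400
Divide by 400: (x + 10)²/16 + (y + 7)²/25 = 1
Ellipse, center (-10, -7), major axis vertical; a² = 25, b² = 16.
c² = a² - b² = 25 - 16 = 9, so c = 3.
Foci lie on the vertical axis through the center: (h, k ± c).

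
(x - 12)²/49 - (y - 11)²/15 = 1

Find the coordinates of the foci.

Center (12, 11). The positive term is the x-term, so the transverse axis is horizontal; a² = 49, b² = 15.
c² = a² + b² = 49 + 15 = 64, so c = 8.
Foci lie on the horizontal axis through the center: (h ± c, k).

(4, 11) and (20, 11)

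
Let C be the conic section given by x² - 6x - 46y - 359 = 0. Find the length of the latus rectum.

46

Only x is squared. Complete the square in x: (x - 3)² = 46(y + 8).
Vertex (3, -8); 4p = 46 so p = 23/2. Opens up.
Latus rectum length = |4p| = 46.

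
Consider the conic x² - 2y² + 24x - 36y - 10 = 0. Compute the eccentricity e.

e = √3

(x² + 24x) -2(y² + 18y) = 10
Complete the square in x and y: (x + 12)² -2(y + 9)² = 10 + 144 - 162 = -8
Dividing both sides by -8: (y + 9)²/4 - (x + 12)²/8 = 1
Hyperbola, center (-12, -9), transverse axis vertical; a² = 4, b² = 8.
c² = a² + b² = 12, so c = 2√3.
e = c/a = 2√3/2 = √3.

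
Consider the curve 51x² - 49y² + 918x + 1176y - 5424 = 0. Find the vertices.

51(x² + 18x) -49(y² - 24y) = 5424
Complete the square: 51(x + 9)² -49(y - 12)² = 5424 + 4131 - 7056 = 2499
Divide through by 2499 to get (x + 9)²/49 - (y - 12)²/51 = 1.
Hyperbola, center (-9, 12), transverse axis horizontal; a² = 49, b² = 51.
a = 7. Vertices at (h ± a, k).

(-16, 12) and (-2, 12)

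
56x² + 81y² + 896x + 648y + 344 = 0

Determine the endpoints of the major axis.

(-17, -4) and (1, -4)

Rearranging, 56(x² + 16x) + 81(y² + 8y) = -344.
Complete the square in x and y: 56(x + 8)² + 81(y + 4)² = -344 + 3584 + 1296 = 4536
Divide by 4536: (x + 8)²/81 + (y + 4)²/56 = 1
Ellipse, center (-8, -4), major axis horizontal; a² = 81, b² = 56.
a = 9. Vertices at (h ± a, k).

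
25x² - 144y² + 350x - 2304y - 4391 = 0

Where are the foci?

25(x² + 14x) -144(y² + 16y) = 4391
25(x + 7)² -144(y + 8)² = 4391 + 1225 - 9216 = -3600
Divide by -3600: (y + 8)²/25 - (x + 7)²/144 = 1
Hyperbola, center (-7, -8), transverse axis vertical; a² = 25, b² = 144.
c² = a² + b² = 25 + 144 = 169, so c = 13.
Foci lie on the vertical axis through the center: (h, k ± c).

(-7, -21) and (-7, 5)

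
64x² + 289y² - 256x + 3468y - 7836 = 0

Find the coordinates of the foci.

(-13, -6) and (17, -6)

Collect terms: 64(x² - 4x) + 289(y² + 12y) = 7836
Completing the square gives 64(x - 2)² + 289(y + 6)² = 7836 + 256 + 10404 = 18496.
Divide by 18496: (x - 2)²/289 + (y + 6)²/64 = 1
Ellipse, center (2, -6), major axis horizontal; a² = 289, b² = 64.
c² = a² - b² = 289 - 64 = 225, so c = 15.
Foci lie on the horizontal axis through the center: (h ± c, k).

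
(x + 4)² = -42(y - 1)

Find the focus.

Vertex (-4, 1); 4p = -42 so p = -21/2. Opens down.
Focus is p units from the vertex along the axis: (h, k + p).

(-4, -19/2)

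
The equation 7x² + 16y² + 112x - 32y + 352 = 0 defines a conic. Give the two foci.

(-11, 1) and (-5, 1)

Group the x- and y-terms: 7(x² + 16x) + 16(y² - 2y) = -352
7(x + 8)² + 16(y - 1)² = -352 + 448 + 16 = 112
Divide by 112: (x + 8)²/16 + (y - 1)²/7 = 1
Ellipse, center (-8, 1), major axis horizontal; a² = 16, b² = 7.
c² = a² - b² = 16 - 7 = 9, so c = 3.
Foci lie on the horizontal axis through the center: (h ± c, k).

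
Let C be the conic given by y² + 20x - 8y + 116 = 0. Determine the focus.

Only y is squared. Complete the square in y: (y - 4)² = -20(x + 5).
Vertex (-5, 4); 4p = -20 so p = -5. Opens left.
Focus is p units from the vertex along the axis: (h + p, k).

(-10, 4)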